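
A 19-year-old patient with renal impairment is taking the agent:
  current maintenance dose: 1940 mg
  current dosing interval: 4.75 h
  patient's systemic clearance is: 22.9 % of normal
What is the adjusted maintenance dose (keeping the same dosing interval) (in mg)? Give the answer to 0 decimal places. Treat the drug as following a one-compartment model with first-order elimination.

444 mg

To keep the same average steady-state level, dosing rate must scale with clearance.
CL ratio = 22.9 / 100 = 0.2290
New dose (same interval) = 1940 × 0.2290 = 444.3 mg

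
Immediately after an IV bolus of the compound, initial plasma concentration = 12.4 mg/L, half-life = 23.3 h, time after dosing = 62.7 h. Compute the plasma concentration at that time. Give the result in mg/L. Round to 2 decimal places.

1.92 mg/L

k = ln2 / t½ = 0.693147 / 23.3 = 0.02975 h⁻¹
C = C₀ · e^(−k·t) = 12.40 × e^(−0.02975 × 62.7)
  = 12.40 × 0.1548 = 1.920 mg/L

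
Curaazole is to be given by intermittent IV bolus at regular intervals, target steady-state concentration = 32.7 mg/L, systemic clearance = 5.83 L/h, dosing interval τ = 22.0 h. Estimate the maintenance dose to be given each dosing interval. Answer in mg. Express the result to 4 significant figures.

At steady state, Dose/τ = Css × CL.
Dose = Css × CL × τ = 32.7 × 5.830 × 22.0 = 4194 mg

4194 mg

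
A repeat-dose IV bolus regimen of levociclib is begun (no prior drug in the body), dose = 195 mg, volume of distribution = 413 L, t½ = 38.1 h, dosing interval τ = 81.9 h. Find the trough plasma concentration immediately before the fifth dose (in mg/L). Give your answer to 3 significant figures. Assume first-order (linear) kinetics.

C₀ per dose = Dose / Vd = 195 / 413 = 0.4722 mg/L
k = ln2 / t½ = 0.693147 / 38.1 = 0.01819 h⁻¹
Fraction remaining after one interval: r = e^(−kτ) = e^(−0.01819 × 81.9) = 0.2254
Before dose 5, 4 doses have been given (aged 1τ, 2τ, 3τ, 4τ).
C_trough = C₀ × (r + r² + … + r^4) = C₀ × r(1−r^4)/(1−r)
        = 0.4722 × 0.2254 × (1 − 0.002581) / (1 − 0.2254) = 0.1371 mg/L

0.137 mg/L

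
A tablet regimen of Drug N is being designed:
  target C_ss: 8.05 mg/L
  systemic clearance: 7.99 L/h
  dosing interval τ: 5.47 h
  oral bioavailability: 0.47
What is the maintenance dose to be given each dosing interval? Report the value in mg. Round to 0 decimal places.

At steady state, F × (Dose/τ) = Css × CL.
Dose = Css × CL × τ / F = 8.05 × 7.990 × 5.47 / 0.47 = 748.6 mg

749 mg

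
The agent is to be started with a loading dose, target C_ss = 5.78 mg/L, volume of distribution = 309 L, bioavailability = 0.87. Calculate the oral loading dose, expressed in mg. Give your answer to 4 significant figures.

2053 mg

LD = Css × Vd / F = 5.78 × 309 / 0.87 = 2053 mg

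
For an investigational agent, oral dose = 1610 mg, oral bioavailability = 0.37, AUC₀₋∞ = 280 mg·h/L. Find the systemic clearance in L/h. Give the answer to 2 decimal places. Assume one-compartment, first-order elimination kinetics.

CL = F·Dose / AUC = 0.37 × 1610 / 280 = 2.128 L/h

2.13 L/h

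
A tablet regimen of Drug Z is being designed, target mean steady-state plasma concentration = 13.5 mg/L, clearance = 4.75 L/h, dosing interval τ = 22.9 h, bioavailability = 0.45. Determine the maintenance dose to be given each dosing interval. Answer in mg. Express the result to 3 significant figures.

At steady state, F × (Dose/τ) = Css × CL.
Dose = Css × CL × τ / F = 13.5 × 4.750 × 22.9 / 0.45 = 3263 mg

3260 mg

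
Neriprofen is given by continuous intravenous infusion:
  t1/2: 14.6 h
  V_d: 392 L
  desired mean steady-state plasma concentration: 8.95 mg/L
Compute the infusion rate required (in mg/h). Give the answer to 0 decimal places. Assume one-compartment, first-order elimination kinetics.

k = ln2 / t½ = 0.693147 / 14.6 = 0.04748 h⁻¹
CL = k × Vd = 0.04748 × 392 = 18.61 L/h
At steady state, infusion rate R₀ = Css × CL = 8.95 × 18.61 = 166.6 mg/h

167 mg/h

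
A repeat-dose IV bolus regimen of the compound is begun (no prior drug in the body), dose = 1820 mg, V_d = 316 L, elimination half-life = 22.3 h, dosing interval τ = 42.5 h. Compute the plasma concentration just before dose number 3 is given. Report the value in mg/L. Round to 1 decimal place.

1.9 mg/L

C₀ per dose = Dose / Vd = 1820 / 316 = 5.759 mg/L
k = ln2 / t½ = 0.693147 / 22.3 = 0.03108 h⁻¹
Fraction remaining after one interval: r = e^(−kτ) = e^(−0.03108 × 42.5) = 0.2669
Before dose 3, 2 doses have been given (aged 1τ, 2τ).
C_trough = C₀ × (r + r²) = 5.759 × (0.2669 + 0.07124) = 1.947 mg/L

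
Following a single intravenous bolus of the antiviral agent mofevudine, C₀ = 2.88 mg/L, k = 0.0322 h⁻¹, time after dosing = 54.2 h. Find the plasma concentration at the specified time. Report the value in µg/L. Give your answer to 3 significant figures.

503 µg/L

C = C₀ · e^(−k·t) = 2.880 × e^(−0.03220 × 54.2)
  = 2.880 × 0.1746 = 0.5028 mg/L
Convert: 0.5028 mg/L × 1000 = 502.8 µg/L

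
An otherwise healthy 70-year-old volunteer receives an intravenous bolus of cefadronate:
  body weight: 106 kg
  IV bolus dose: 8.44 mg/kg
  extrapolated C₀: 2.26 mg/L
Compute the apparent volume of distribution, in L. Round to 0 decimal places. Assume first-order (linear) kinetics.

396 L

Dose = 8.44 × 106 = 894.6 mg
Vd = Dose / C₀ = 894.6 / 2.26 = 395.8 L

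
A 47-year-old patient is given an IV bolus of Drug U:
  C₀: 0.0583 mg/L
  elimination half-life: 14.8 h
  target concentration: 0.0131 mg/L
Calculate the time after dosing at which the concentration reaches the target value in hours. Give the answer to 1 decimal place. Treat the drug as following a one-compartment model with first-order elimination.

31.9 h

k = ln2 / t½ = 0.693147 / 14.8 = 0.04683 h⁻¹
t = ln(C₀ / C) / k = ln(0.05830 / 0.0131) / 0.04683
  = ln(4.450) / 0.04683 = 1.493 / 0.04683 = 31.88 h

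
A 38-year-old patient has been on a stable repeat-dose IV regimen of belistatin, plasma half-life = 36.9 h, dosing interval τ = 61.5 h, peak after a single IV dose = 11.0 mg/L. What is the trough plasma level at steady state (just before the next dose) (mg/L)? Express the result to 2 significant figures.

k = ln2 / t½ = 0.693147 / 36.9 = 0.01878 h⁻¹
e^(−kτ) = e^(−0.01878 × 61.5) = 0.3151
Accumulation ratio R = 1 / (1 − e^(−kτ)) = 1 / (1 − 0.3151) = 1.460
Steady-state trough = C₀ × R × e^(−kτ) = 11.0 × 1.460 × 0.3151 = 5.061 mg/L

5.1 mg/L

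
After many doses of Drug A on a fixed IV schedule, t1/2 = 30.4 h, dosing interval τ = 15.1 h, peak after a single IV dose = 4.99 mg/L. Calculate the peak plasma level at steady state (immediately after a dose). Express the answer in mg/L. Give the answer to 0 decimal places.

k = ln2 / t½ = 0.693147 / 30.4 = 0.02280 h⁻¹
e^(−kτ) = e^(−0.02280 × 15.1) = 0.7087
Accumulation ratio R = 1 / (1 − e^(−kτ)) = 1 / (1 − 0.7087) = 3.433
Steady-state peak = C₀ × R = 4.99 × 3.433 = 17.13 mg/L

17 mg/L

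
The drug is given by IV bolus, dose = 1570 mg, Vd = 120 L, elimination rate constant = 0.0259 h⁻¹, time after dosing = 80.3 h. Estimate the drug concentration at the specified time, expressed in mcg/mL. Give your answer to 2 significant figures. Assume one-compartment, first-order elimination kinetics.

1.6 mcg/mL

C₀ = Dose / Vd = 1570 / 120 = 13.08 mg/L
C = C₀ · e^(−k·t) = 13.08 × e^(−0.02590 × 80.3)
  = 13.08 × 0.1250 = 1.635 mg/L
(1.635 mg/L = 1.635 mcg/mL)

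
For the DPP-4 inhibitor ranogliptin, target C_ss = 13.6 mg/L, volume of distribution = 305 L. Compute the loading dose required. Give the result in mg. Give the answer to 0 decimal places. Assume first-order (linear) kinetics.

LD = Css × Vd = 13.6 × 305 = 4148 mg

4148 mg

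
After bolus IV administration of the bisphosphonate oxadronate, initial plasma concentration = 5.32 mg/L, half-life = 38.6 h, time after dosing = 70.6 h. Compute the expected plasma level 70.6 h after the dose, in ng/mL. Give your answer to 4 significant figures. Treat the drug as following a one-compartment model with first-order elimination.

1497 ng/mL

k = ln2 / t½ = 0.693147 / 38.6 = 0.01796 h⁻¹
C = C₀ · e^(−k·t) = 5.320 × e^(−0.01796 × 70.6)
  = 5.320 × 0.2814 = 1.497 mg/L
Convert: 1.497 mg/L × 1000 = 1497 ng/mL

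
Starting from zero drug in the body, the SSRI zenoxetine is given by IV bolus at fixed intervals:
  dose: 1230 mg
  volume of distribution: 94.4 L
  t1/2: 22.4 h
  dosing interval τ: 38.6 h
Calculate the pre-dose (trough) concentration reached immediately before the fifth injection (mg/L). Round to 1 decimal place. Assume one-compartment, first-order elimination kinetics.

C₀ per dose = Dose / Vd = 1230 / 94.4 = 13.03 mg/L
k = ln2 / t½ = 0.693147 / 22.4 = 0.03094 h⁻¹
Fraction remaining after one interval: r = e^(−kτ) = e^(−0.03094 × 38.6) = 0.3029
Before dose 5, 4 doses have been given (aged 1τ, 2τ, 3τ, 4τ).
C_trough = C₀ × (r + r² + … + r^4) = C₀ × r(1−r^4)/(1−r)
        = 13.03 × 0.3029 × (1 − 0.008418) / (1 − 0.3029) = 5.614 mg/L

5.6 mg/L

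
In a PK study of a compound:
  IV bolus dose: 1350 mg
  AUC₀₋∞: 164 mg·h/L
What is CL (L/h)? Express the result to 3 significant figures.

8.23 L/h

CL = Dose / AUC = 1350 / 164 = 8.232 L/h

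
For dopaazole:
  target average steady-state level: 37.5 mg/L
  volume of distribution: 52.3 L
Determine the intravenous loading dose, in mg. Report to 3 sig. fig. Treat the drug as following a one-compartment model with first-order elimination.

LD = Css × Vd = 37.5 × 52.3 = 1961 mg

1960 mg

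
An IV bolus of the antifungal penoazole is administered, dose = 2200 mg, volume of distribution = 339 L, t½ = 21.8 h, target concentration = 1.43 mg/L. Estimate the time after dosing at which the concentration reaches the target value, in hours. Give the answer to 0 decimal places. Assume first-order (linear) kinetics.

C₀ = Dose / Vd = 2200 / 339 = 6.490 mg/L
k = ln2 / t½ = 0.693147 / 21.8 = 0.03180 h⁻¹
t = ln(C₀ / C) / k = ln(6.490 / 1.43) / 0.03180
  = ln(4.538) / 0.03180 = 1.512 / 0.03180 = 47.55 h

48 h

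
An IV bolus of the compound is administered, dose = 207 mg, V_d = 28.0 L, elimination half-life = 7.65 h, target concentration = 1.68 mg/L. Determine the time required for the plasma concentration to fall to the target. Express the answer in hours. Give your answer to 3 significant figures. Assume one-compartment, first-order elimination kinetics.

C₀ = Dose / Vd = 207.0 / 28.0 = 7.393 mg/L
k = ln2 / t½ = 0.693147 / 7.65 = 0.09061 h⁻¹
t = ln(C₀ / C) / k = ln(7.393 / 1.68) / 0.09061
  = ln(4.401) / 0.09061 = 1.482 / 0.09061 = 16.36 h

16.4 h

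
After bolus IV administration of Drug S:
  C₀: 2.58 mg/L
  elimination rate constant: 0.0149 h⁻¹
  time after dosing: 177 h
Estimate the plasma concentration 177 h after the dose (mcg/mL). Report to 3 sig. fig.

0.185 mcg/mL

C = C₀ · e^(−k·t) = 2.580 × e^(−0.01490 × 177)
  = 2.580 × 0.07155 = 0.1846 mg/L
(0.1846 mg/L = 0.1846 mcg/mL)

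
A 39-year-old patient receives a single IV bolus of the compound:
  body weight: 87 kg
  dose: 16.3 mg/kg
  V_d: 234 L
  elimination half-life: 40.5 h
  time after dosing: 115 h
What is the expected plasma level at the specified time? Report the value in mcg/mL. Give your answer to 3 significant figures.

Total dose = 16.3 × 87 = 1418 mg
C₀ = Dose / Vd = 1418 / 234 = 6.060 mg/L
k = ln2 / t½ = 0.693147 / 40.5 = 0.01711 h⁻¹
C = C₀ · e^(−k·t) = 6.060 × e^(−0.01711 × 115)
  = 6.060 × 0.1398 = 0.8472 mg/L
(0.8472 mg/L = 0.8472 mcg/mL)

0.847 mcg/mL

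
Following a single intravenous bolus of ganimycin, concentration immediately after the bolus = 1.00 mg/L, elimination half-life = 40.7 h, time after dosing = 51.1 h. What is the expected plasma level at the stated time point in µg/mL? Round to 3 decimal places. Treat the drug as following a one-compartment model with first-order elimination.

k = ln2 / t½ = 0.693147 / 40.7 = 0.01703 h⁻¹
C = C₀ · e^(−k·t) = 1.000 × e^(−0.01703 × 51.1)
  = 1.000 × 0.4189 = 0.4189 mg/L
(0.4189 mg/L = 0.4189 µg/mL)

0.419 µg/mL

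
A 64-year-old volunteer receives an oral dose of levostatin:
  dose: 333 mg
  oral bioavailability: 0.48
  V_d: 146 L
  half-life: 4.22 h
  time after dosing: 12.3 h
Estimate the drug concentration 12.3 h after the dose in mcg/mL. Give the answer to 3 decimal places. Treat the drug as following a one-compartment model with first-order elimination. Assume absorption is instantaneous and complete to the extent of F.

0.145 mcg/mL

Amount reaching circulation = F × Dose = 0.48 × 333.0 = 159.8 mg
C₀ = F·Dose / Vd = 159.8 / 146 = 1.095 mg/L
k = ln2 / t½ = 0.693147 / 4.22 = 0.1643 h⁻¹
C = C₀ · e^(−k·t) = 1.095 × e^(−0.1643 × 12.3)
  = 1.095 × 0.1325 = 0.1451 mg/L
(0.1451 mg/L = 0.1451 mcg/mL)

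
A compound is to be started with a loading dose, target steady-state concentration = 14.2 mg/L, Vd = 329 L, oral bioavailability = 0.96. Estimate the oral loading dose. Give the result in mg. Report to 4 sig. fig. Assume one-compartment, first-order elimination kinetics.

LD = Css × Vd / F = 14.2 × 329 / 0.96 = 4866 mg

4866 mg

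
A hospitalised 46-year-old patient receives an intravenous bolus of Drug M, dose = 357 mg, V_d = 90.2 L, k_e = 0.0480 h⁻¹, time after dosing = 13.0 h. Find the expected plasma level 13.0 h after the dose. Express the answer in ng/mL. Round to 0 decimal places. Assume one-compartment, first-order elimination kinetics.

2121 ng/mL

C₀ = Dose / Vd = 357.0 / 90.2 = 3.958 mg/L
C = C₀ · e^(−k·t) = 3.958 × e^(−0.04800 × 13.0)
  = 3.958 × 0.5358 = 2.121 mg/L
Convert: 2.121 mg/L × 1000 = 2121 ng/mL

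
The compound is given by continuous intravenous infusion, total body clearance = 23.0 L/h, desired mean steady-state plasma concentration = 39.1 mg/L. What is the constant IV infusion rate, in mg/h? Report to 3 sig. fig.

At steady state, infusion rate R₀ = Css × CL = 39.1 × 23.00 = 899.3 mg/h

899 mg/h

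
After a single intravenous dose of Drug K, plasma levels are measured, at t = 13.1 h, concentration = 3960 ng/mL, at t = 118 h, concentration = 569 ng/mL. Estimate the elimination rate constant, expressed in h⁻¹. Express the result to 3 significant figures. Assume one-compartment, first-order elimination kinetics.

0.0185 h⁻¹

k = ln(C₁/C₂) / (t₂ − t₁) = ln(3960/569) / (118 − 13.1)
  = 1.940 / 104.9 = 0.01849 h⁻¹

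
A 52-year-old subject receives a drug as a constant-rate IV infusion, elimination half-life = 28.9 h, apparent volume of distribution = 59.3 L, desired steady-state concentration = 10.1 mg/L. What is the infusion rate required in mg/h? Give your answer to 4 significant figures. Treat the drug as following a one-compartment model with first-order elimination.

k = ln2 / t½ = 0.693147 / 28.9 = 0.02398 h⁻¹
CL = k × Vd = 0.02398 × 59.3 = 1.422 L/h
At steady state, infusion rate R₀ = Css × CL = 10.1 × 1.422 = 14.36 mg/h

14.36 mg/h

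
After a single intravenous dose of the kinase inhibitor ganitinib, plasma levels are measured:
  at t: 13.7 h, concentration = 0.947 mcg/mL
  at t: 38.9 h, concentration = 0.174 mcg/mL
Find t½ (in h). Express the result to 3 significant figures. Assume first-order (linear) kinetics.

k = ln(C₁/C₂) / (t₂ − t₁) = ln(0.947/0.174) / (38.9 − 13.7)
  = 1.694 / 25.20 = 0.06722 h⁻¹
t½ = ln2 / k = 0.693147 / 0.06722 = 10.31 h

10.3 h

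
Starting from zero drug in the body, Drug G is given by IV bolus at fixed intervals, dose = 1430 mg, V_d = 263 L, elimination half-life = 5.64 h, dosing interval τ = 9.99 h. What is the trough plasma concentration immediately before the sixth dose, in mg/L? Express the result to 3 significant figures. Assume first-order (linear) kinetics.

C₀ per dose = Dose / Vd = 1430 / 263 = 5.437 mg/L
k = ln2 / t½ = 0.693147 / 5.64 = 0.1229 h⁻¹
Fraction remaining after one interval: r = e^(−kτ) = e^(−0.1229 × 9.99) = 0.2929
Before dose 6, 5 doses have been given (aged 1τ, 2τ, 3τ, 4τ, 5τ).
C_trough = C₀ × (r + r² + … + r^5) = C₀ × r(1−r^5)/(1−r)
        = 5.437 × 0.2929 × (1 − 0.002156) / (1 − 0.2929) = 2.247 mg/L

2.25 mg/L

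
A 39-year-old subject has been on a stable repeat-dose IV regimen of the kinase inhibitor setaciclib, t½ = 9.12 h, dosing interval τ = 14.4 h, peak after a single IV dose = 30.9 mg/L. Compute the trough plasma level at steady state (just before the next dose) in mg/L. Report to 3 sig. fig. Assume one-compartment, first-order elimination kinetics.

15.5 mg/L

k = ln2 / t½ = 0.693147 / 9.12 = 0.07600 h⁻¹
e^(−kτ) = e^(−0.07600 × 14.4) = 0.3347
Accumulation ratio R = 1 / (1 − e^(−kτ)) = 1 / (1 − 0.3347) = 1.503
Steady-state trough = C₀ × R × e^(−kτ) = 30.9 × 1.503 × 0.3347 = 15.54 mg/L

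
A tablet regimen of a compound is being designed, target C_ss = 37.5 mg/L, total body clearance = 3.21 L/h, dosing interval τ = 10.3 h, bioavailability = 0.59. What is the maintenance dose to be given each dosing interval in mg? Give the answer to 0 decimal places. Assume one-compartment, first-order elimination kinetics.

At steady state, F × (Dose/τ) = Css × CL.
Dose = Css × CL × τ / F = 37.5 × 3.210 × 10.3 / 0.59 = 2101 mg

2101 mg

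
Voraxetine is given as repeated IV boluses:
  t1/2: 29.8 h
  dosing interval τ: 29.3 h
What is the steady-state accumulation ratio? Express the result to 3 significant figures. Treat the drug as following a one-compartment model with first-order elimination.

2.02

k = ln2 / t½ = 0.693147 / 29.8 = 0.02326 h⁻¹
e^(−kτ) = e^(−0.02326 × 29.3) = 0.5058
Accumulation ratio R = 1 / (1 − e^(−kτ)) = 1 / (1 − 0.5058) = 2.023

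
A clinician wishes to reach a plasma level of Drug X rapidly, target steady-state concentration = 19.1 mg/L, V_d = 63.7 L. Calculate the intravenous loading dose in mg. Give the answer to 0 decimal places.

1217 mg

LD = Css × Vd = 19.1 × 63.7 = 1217 mg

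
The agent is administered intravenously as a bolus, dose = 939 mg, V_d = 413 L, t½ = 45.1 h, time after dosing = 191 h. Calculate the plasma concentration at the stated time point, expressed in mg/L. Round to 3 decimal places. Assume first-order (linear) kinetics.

C₀ = Dose / Vd = 939.0 / 413 = 2.274 mg/L
k = ln2 / t½ = 0.693147 / 45.1 = 0.01537 h⁻¹
C = C₀ · e^(−k·t) = 2.274 × e^(−0.01537 × 191)
  = 2.274 × 0.05310 = 0.1207 mg/L

0.121 mg/L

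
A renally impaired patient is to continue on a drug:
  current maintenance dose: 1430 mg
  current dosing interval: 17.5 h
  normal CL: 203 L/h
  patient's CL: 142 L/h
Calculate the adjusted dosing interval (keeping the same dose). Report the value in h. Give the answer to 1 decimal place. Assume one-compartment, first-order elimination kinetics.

To keep the same average steady-state level, dosing rate must scale with clearance.
CL ratio = 142 / 203 = 0.6995
New interval (same dose) = 17.5 / 0.6995 = 25.02 h

25.0 h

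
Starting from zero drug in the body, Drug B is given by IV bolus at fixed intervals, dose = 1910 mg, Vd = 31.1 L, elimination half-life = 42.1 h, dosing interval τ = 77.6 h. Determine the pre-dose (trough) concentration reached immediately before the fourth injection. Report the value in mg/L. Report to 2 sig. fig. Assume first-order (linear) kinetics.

C₀ per dose = Dose / Vd = 1910 / 31.1 = 61.41 mg/L
k = ln2 / t½ = 0.693147 / 42.1 = 0.01646 h⁻¹
Fraction remaining after one interval: r = e^(−kτ) = e^(−0.01646 × 77.6) = 0.2788
Before dose 4, 3 doses have been given (aged 1τ, 2τ, 3τ).
C_trough = C₀ × (r + r² + … + r^3) = C₀ × r(1−r^3)/(1−r)
        = 61.41 × 0.2788 × (1 − 0.02167) / (1 − 0.2788) = 23.23 mg/L

23 mg/L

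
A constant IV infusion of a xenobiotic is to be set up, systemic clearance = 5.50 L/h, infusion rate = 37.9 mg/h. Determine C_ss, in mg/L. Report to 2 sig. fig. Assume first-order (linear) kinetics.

6.9 mg/L

At steady state Css = R₀ / CL = 37.9 / 5.500 = 6.891 mg/L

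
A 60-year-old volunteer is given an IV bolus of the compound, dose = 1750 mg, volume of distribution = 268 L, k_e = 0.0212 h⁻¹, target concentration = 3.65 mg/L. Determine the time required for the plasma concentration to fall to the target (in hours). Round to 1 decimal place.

C₀ = Dose / Vd = 1750 / 268 = 6.530 mg/L
t = ln(C₀ / C) / k = ln(6.530 / 3.65) / 0.02120
  = ln(1.789) / 0.02120 = 0.5817 / 0.02120 = 27.44 h

27.4 h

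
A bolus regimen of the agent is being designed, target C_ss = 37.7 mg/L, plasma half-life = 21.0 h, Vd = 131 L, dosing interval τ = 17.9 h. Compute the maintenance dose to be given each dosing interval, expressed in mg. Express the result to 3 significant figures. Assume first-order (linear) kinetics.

k = ln2 / t½ = 0.693147 / 21.0 = 0.03301 h⁻¹
CL = k × Vd = 0.03301 × 131 = 4.324 L/h
At steady state, Dose/τ = Css × CL.
Dose = Css × CL × τ = 37.7 × 4.324 × 17.9 = 2918 mg

2920 mg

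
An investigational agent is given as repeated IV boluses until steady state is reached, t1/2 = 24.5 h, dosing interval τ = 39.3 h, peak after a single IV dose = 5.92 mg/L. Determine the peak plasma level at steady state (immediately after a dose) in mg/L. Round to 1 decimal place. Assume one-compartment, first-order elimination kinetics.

k = ln2 / t½ = 0.693147 / 24.5 = 0.02829 h⁻¹
e^(−kτ) = e^(−0.02829 × 39.3) = 0.3290
Accumulation ratio R = 1 / (1 − e^(−kτ)) = 1 / (1 − 0.3290) = 1.490
Steady-state peak = C₀ × R = 5.92 × 1.490 = 8.821 mg/L

8.8 mg/L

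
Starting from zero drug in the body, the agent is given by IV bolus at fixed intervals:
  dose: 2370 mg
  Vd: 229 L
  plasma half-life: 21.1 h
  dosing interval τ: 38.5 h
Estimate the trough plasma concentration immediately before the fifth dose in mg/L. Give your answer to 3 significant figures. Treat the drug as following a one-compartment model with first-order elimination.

C₀ per dose = Dose / Vd = 2370 / 229 = 10.35 mg/L
k = ln2 / t½ = 0.693147 / 21.1 = 0.03285 h⁻¹
Fraction remaining after one interval: r = e^(−kτ) = e^(−0.03285 × 38.5) = 0.2823
Before dose 5, 4 doses have been given (aged 1τ, 2τ, 3τ, 4τ).
C_trough = C₀ × (r + r² + … + r^4) = C₀ × r(1−r^4)/(1−r)
        = 10.35 × 0.2823 × (1 − 0.006351) / (1 − 0.2823) = 4.045 mg/L

4.05 mg/L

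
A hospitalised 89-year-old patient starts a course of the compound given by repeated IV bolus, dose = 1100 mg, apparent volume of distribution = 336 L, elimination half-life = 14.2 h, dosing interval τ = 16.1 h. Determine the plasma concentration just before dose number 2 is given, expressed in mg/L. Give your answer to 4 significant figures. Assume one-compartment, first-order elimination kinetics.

1.492 mg/L

C₀ per dose = Dose / Vd = 1100 / 336 = 3.274 mg/L
k = ln2 / t½ = 0.693147 / 14.2 = 0.04881 h⁻¹
Fraction remaining after one interval: r = e^(−kτ) = e^(−0.04881 × 16.1) = 0.4557
Before dose 2, 1 dose has been given (aged 1τ).
C_trough = C₀ × r = 3.274 × 0.4557 = 1.492 mg/L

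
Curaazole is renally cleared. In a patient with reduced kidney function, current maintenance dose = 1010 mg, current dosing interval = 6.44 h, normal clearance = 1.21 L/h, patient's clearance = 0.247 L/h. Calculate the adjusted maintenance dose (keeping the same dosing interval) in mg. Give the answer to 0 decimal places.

To keep the same average steady-state level, dosing rate must scale with clearance.
CL ratio = 0.247 / 1.21 = 0.2041
New dose (same interval) = 1010 × 0.2041 = 206.1 mg

206 mg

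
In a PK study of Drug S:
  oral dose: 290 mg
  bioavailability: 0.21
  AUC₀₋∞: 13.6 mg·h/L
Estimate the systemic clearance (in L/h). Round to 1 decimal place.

4.5 L/h

CL = F·Dose / AUC = 0.21 × 290 / 13.6 = 4.478 L/h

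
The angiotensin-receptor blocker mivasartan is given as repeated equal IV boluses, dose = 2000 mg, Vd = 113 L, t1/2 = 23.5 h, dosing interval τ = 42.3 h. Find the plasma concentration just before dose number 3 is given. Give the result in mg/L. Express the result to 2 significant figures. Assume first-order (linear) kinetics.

6.5 mg/L

C₀ per dose = Dose / Vd = 2000 / 113 = 17.70 mg/L
k = ln2 / t½ = 0.693147 / 23.5 = 0.02950 h⁻¹
Fraction remaining after one interval: r = e^(−kτ) = e^(−0.02950 × 42.3) = 0.2871
Before dose 3, 2 doses have been given (aged 1τ, 2τ).
C_trough = C₀ × (r + r²) = 17.70 × (0.2871 + 0.08243) = 6.541 mg/L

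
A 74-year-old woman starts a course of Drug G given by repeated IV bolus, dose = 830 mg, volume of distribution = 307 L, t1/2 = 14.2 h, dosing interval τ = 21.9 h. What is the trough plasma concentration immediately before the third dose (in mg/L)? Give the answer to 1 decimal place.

1.2 mg/L

C₀ per dose = Dose / Vd = 830 / 307 = 2.704 mg/L
k = ln2 / t½ = 0.693147 / 14.2 = 0.04881 h⁻¹
Fraction remaining after one interval: r = e^(−kτ) = e^(−0.04881 × 21.9) = 0.3434
Before dose 3, 2 doses have been given (aged 1τ, 2τ).
C_trough = C₀ × (r + r²) = 2.704 × (0.3434 + 0.1179) = 1.247 mg/L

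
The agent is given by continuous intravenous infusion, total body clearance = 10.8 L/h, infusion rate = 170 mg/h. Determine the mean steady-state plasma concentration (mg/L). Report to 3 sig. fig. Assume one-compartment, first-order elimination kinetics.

15.7 mg/L

At steady state Css = R₀ / CL = 170 / 10.80 = 15.74 mg/L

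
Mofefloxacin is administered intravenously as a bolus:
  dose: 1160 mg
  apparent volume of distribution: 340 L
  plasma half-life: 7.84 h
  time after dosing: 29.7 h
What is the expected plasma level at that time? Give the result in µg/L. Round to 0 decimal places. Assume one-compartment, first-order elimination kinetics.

C₀ = Dose / Vd = 1160 / 340 = 3.412 mg/L
k = ln2 / t½ = 0.693147 / 7.84 = 0.08841 h⁻¹
C = C₀ · e^(−k·t) = 3.412 × e^(−0.08841 × 29.7)
  = 3.412 × 0.07238 = 0.2470 mg/L
Convert: 0.2470 mg/L × 1000 = 247.0 µg/L

247 µg/L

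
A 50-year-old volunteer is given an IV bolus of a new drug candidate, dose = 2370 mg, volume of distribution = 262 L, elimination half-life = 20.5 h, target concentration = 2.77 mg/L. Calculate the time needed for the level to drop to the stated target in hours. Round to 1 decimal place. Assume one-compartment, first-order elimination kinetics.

35.0 h

C₀ = Dose / Vd = 2370 / 262 = 9.046 mg/L
k = ln2 / t½ = 0.693147 / 20.5 = 0.03381 h⁻¹
t = ln(C₀ / C) / k = ln(9.046 / 2.77) / 0.03381
  = ln(3.266) / 0.03381 = 1.184 / 0.03381 = 35.02 h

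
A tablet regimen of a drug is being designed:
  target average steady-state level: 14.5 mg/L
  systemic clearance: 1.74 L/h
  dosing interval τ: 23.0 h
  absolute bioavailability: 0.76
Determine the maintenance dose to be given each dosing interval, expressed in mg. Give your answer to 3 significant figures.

At steady state, F × (Dose/τ) = Css × CL.
Dose = Css × CL × τ / F = 14.5 × 1.740 × 23.0 / 0.76 = 763.5 mg

764 mg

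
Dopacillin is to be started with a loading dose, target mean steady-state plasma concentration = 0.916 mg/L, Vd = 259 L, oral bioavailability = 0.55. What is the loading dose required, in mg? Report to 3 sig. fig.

431 mg

LD = Css × Vd / F = 0.916 × 259 / 0.55 = 431.4 mg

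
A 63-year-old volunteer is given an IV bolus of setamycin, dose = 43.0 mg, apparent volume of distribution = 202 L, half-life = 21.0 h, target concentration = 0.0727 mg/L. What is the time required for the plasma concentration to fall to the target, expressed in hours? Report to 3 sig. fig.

C₀ = Dose / Vd = 43.00 / 202 = 0.2129 mg/L
k = ln2 / t½ = 0.693147 / 21.0 = 0.03301 h⁻¹
t = ln(C₀ / C) / k = ln(0.2129 / 0.0727) / 0.03301
  = ln(2.928) / 0.03301 = 1.074 / 0.03301 = 32.54 h

32.5 h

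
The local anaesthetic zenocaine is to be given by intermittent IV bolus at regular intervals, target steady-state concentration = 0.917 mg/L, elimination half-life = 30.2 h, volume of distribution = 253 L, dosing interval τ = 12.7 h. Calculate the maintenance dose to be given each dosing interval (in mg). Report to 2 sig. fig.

k = ln2 / t½ = 0.693147 / 30.2 = 0.02295 h⁻¹
CL = k × Vd = 0.02295 × 253 = 5.806 L/h
At steady state, Dose/τ = Css × CL.
Dose = Css × CL × τ = 0.917 × 5.806 × 12.7 = 67.62 mg

68 mg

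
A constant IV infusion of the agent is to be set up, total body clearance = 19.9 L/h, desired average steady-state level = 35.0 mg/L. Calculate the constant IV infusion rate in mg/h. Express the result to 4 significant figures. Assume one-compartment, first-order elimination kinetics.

696.5 mg/h

At steady state, infusion rate R₀ = Css × CL = 35.0 × 19.90 = 696.5 mg/h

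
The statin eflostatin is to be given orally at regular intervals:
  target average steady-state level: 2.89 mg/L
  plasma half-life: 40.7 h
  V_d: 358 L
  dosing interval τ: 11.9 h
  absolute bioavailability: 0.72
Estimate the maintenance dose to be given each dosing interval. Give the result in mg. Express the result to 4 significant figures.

291.2 mg

k = ln2 / t½ = 0.693147 / 40.7 = 0.01703 h⁻¹
CL = k × Vd = 0.01703 × 358 = 6.097 L/h
At steady state, F × (Dose/τ) = Css × CL.
Dose = Css × CL × τ / F = 2.89 × 6.097 × 11.9 / 0.72 = 291.2 mg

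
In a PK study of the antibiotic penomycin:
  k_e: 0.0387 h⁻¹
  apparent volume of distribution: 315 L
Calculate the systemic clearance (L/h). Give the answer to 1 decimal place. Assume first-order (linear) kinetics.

12.2 L/h

CL = k × Vd = 0.0387 × 315 = 12.19 L/h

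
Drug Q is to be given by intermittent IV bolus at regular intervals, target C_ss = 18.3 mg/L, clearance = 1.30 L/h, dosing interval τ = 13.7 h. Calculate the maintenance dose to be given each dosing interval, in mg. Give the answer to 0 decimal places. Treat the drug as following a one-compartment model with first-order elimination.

326 mg

At steady state, Dose/τ = Css × CL.
Dose = Css × CL × τ = 18.3 × 1.300 × 13.7 = 325.9 mg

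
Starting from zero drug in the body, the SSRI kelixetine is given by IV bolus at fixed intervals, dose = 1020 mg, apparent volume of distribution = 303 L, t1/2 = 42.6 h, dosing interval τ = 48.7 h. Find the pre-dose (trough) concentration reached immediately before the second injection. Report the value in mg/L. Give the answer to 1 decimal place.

C₀ per dose = Dose / Vd = 1020 / 303 = 3.366 mg/L
k = ln2 / t½ = 0.693147 / 42.6 = 0.01627 h⁻¹
Fraction remaining after one interval: r = e^(−kτ) = e^(−0.01627 × 48.7) = 0.4528
Before dose 2, 1 dose has been given (aged 1τ).
C_trough = C₀ × r = 3.366 × 0.4528 = 1.524 mg/L

1.5 mg/L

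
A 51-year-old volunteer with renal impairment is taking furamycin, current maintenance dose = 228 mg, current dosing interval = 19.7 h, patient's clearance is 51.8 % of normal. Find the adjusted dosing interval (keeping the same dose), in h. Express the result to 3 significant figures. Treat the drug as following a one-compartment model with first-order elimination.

To keep the same average steady-state level, dosing rate must scale with clearance.
CL ratio = 51.8 / 100 = 0.5180
New interval (same dose) = 19.7 / 0.5180 = 38.03 h

38.0 h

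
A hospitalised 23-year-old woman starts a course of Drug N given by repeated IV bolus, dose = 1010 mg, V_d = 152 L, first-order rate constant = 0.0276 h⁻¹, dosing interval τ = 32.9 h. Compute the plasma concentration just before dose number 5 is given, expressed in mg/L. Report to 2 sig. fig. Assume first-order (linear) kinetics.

C₀ per dose = Dose / Vd = 1010 / 152 = 6.645 mg/L
Fraction remaining after one interval: r = e^(−kτ) = e^(−0.02760 × 32.9) = 0.4033
Before dose 5, 4 doses have been given (aged 1τ, 2τ, 3τ, 4τ).
C_trough = C₀ × (r + r² + … + r^4) = C₀ × r(1−r^4)/(1−r)
        = 6.645 × 0.4033 × (1 − 0.02646) / (1 − 0.4033) = 4.372 mg/L

4.4 mg/L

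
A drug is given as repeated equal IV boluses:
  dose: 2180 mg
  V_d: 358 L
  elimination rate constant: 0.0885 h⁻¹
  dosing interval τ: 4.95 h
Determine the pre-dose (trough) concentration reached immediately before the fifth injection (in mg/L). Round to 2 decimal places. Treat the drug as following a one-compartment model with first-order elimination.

9.16 mg/L

C₀ per dose = Dose / Vd = 2180 / 358 = 6.089 mg/L
Fraction remaining after one interval: r = e^(−kτ) = e^(−0.08850 × 4.95) = 0.6453
Before dose 5, 4 doses have been given (aged 1τ, 2τ, 3τ, 4τ).
C_trough = C₀ × (r + r² + … + r^4) = C₀ × r(1−r^4)/(1−r)
        = 6.089 × 0.6453 × (1 − 0.1734) / (1 − 0.6453) = 9.157 mg/L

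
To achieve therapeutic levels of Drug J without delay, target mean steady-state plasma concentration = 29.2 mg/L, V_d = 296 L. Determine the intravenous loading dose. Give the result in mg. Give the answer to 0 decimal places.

8643 mg

LD = Css × Vd = 29.2 × 296 = 8643 mg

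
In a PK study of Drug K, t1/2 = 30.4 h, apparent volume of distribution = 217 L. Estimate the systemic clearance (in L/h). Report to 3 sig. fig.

4.95 L/h

k = ln2 / t½ = 0.693147 / 30.4 = 0.02280 h⁻¹
CL = k × Vd = 0.02280 × 217 = 4.948 L/h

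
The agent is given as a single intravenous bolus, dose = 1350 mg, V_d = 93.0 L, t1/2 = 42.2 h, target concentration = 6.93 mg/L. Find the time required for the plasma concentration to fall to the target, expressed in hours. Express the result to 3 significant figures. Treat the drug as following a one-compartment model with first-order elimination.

C₀ = Dose / Vd = 1350 / 93.0 = 14.52 mg/L
k = ln2 / t½ = 0.693147 / 42.2 = 0.01643 h⁻¹
t = ln(C₀ / C) / k = ln(14.52 / 6.93) / 0.01643
  = ln(2.095) / 0.01643 = 0.7396 / 0.01643 = 45.02 h

45.0 h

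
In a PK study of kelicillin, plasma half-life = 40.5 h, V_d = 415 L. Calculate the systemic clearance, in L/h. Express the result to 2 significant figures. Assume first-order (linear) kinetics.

k = ln2 / t½ = 0.693147 / 40.5 = 0.01711 h⁻¹
CL = k × Vd = 0.01711 × 415 = 7.101 L/h

7.1 L/h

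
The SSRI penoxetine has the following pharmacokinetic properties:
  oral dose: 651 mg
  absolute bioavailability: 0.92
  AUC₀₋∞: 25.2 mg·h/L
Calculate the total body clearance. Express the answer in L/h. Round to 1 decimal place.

23.8 L/h

CL = F·Dose / AUC = 0.92 × 651 / 25.2 = 23.77 L/h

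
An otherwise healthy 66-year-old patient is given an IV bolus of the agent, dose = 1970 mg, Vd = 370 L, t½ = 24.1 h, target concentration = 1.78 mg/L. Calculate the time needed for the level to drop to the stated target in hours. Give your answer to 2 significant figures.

38 h

C₀ = Dose / Vd = 1970 / 370 = 5.324 mg/L
k = ln2 / t½ = 0.693147 / 24.1 = 0.02876 h⁻¹
t = ln(C₀ / C) / k = ln(5.324 / 1.78) / 0.02876
  = ln(2.991) / 0.02876 = 1.096 / 0.02876 = 38.11 h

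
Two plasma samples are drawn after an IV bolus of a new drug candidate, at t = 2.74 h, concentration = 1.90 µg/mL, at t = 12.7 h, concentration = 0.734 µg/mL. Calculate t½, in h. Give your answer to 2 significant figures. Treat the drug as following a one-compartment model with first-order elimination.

7.3 h

k = ln(C₁/C₂) / (t₂ − t₁) = ln(1.90/0.734) / (12.7 − 2.74)
  = 0.9511 / 9.960 = 0.09549 h⁻¹
t½ = ln2 / k = 0.693147 / 0.09549 = 7.259 h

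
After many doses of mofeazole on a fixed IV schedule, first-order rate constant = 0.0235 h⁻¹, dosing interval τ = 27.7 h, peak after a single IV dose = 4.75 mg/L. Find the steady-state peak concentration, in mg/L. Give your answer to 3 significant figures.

e^(−kτ) = e^(−0.02350 × 27.7) = 0.5216
Accumulation ratio R = 1 / (1 − e^(−kτ)) = 1 / (1 − 0.5216) = 2.090
Steady-state peak = C₀ × R = 4.75 × 2.090 = 9.928 mg/L

9.93 mg/L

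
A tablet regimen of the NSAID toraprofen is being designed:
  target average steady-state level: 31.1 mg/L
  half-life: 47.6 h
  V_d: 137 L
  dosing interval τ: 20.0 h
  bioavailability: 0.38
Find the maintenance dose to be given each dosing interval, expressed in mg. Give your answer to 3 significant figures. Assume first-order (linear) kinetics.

k = ln2 / t½ = 0.693147 / 47.6 = 0.01456 h⁻¹
CL = k × Vd = 0.01456 × 137 = 1.995 L/h
At steady state, F × (Dose/τ) = Css × CL.
Dose = Css × CL × τ / F = 31.1 × 1.995 × 20.0 / 0.38 = 3266 mg

3270 mg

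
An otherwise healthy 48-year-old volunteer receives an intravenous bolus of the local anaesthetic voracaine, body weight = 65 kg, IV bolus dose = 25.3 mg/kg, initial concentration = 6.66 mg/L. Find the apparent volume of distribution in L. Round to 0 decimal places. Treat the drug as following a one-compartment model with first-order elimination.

Dose = 25.3 × 65 = 1645 mg
Vd = Dose / C₀ = 1645 / 6.66 = 247.0 L

247 L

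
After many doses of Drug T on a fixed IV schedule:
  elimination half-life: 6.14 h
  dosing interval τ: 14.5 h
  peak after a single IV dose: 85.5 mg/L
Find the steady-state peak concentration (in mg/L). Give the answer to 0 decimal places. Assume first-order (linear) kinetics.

k = ln2 / t½ = 0.693147 / 6.14 = 0.1129 h⁻¹
e^(−kτ) = e^(−0.1129 × 14.5) = 0.1946
Accumulation ratio R = 1 / (1 − e^(−kτ)) = 1 / (1 − 0.1946) = 1.242
Steady-state peak = C₀ × R = 85.5 × 1.242 = 106.2 mg/L

106 mg/L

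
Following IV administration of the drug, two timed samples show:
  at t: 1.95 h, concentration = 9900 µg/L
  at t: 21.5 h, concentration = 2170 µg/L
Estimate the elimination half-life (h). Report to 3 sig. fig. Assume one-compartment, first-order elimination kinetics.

k = ln(C₁/C₂) / (t₂ − t₁) = ln(9900/2170) / (21.5 − 1.95)
  = 1.518 / 19.55 = 0.07765 h⁻¹
t½ = ln2 / k = 0.693147 / 0.07765 = 8.927 h

8.93 h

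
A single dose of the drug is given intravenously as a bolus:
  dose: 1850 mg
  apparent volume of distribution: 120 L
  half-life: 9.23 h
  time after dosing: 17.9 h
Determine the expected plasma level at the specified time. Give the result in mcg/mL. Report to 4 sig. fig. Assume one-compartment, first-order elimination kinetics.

4.020 mcg/mL

C₀ = Dose / Vd = 1850 / 120 = 15.42 mg/L
k = ln2 / t½ = 0.693147 / 9.23 = 0.07510 h⁻¹
C = C₀ · e^(−k·t) = 15.42 × e^(−0.07510 × 17.9)
  = 15.42 × 0.2607 = 4.020 mg/L
(4.020 mg/L = 4.020 mcg/mL)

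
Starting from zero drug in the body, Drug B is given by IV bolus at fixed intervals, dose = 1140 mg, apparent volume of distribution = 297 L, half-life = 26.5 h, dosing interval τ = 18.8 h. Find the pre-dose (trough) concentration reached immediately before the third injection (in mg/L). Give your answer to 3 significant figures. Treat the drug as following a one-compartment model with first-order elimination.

3.78 mg/L

C₀ per dose = Dose / Vd = 1140 / 297 = 3.838 mg/L
k = ln2 / t½ = 0.693147 / 26.5 = 0.02616 h⁻¹
Fraction remaining after one interval: r = e^(−kτ) = e^(−0.02616 × 18.8) = 0.6115
Before dose 3, 2 doses have been given (aged 1τ, 2τ).
C_trough = C₀ × (r + r²) = 3.838 × (0.6115 + 0.3739) = 3.782 mg/L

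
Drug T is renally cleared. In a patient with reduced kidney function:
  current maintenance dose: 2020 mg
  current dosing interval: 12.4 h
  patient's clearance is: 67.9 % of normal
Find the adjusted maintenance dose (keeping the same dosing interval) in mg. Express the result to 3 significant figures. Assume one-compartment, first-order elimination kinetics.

1370 mg

To keep the same average steady-state level, dosing rate must scale with clearance.
CL ratio = 67.9 / 100 = 0.6790
New dose (same interval) = 2020 × 0.6790 = 1372 mg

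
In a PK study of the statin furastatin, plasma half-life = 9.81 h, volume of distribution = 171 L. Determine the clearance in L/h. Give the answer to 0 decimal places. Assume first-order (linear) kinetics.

k = ln2 / t½ = 0.693147 / 9.81 = 0.07066 h⁻¹
CL = k × Vd = 0.07066 × 171 = 12.08 L/h

12 L/h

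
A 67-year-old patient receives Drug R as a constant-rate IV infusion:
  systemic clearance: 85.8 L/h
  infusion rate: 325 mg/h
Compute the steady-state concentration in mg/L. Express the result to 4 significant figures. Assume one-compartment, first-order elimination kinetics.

At steady state Css = R₀ / CL = 325 / 85.80 = 3.788 mg/L

3.788 mg/L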